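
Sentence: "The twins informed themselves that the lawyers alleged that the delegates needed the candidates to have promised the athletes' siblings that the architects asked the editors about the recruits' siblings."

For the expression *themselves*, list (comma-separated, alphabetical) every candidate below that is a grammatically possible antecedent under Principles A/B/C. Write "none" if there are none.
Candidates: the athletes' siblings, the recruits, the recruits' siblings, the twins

the twins

*themselves* is a reflexive; Principle A requires it to be bound within its binding domain — the matrix clause.
— the athletes' siblings: object of the clause headed by 'promised'; does not c-command the reflexive — cannot bind it (Principle A).
— the recruits: possessor inside the second object DP of the clause headed by 'asked'; does not c-command the reflexive — cannot bind it (Principle A).
— the recruits' siblings: second object of the clause headed by 'asked'; does not c-command the reflexive — cannot bind it (Principle A).
— the twins: subject of the matrix clause; c-commands the reflexive within its binding domain — allowed (Principle A).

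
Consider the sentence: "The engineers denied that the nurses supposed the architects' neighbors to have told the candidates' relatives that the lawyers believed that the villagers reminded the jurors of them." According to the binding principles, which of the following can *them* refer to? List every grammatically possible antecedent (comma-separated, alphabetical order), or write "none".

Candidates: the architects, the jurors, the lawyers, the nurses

the architects, the lawyers, the nurses

*them* is a pronoun; Principle B requires it to be free in its binding domain — the clause headed by 'reminded'.
— the architects: possessor inside the subject DP of the clause headed by 'told'; does not c-command the pronoun — Principle B does not apply; allowed.
— the jurors: object of the clause headed by 'reminded'; c-commands the pronoun within its binding domain — blocked (Principle B).
— the lawyers: subject of the clause headed by 'believed'; c-commands the pronoun but lies outside its binding domain — allowed.
— the nurses: subject of the clause headed by 'supposed'; c-commands the pronoun but lies outside its binding domain — allowed.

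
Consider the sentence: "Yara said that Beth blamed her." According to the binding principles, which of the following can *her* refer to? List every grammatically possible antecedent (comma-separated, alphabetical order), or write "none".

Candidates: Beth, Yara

*her* is a pronoun; Principle B requires it to be free in its binding domain — the clause headed by 'blamed'.
— Beth: subject of the clause headed by 'blamed'; c-commands the pronoun within its binding domain — blocked (Principle B).
— Yara: subject of the matrix clause; c-commands the pronoun but lies outside its binding domain — allowed.

Yara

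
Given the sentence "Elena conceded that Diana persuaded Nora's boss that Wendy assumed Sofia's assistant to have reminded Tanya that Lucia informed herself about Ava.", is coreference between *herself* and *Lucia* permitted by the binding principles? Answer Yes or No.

Yes

*herself* is a reflexive; Principle A requires it to be bound within its binding domain — the clause headed by 'informed'.
— Lucia: subject of the clause headed by 'informed'; c-commands the reflexive within its binding domain — allowed (Principle A).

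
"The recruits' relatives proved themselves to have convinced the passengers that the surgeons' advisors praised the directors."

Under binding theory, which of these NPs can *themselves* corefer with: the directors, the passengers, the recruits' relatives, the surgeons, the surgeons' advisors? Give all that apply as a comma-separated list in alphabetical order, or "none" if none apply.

the recruits' relatives

*themselves* is a reflexive; Principle A requires it to be bound within its binding domain — the matrix clause.
— the directors: object of the clause headed by 'praised'; does not c-command the reflexive — cannot bind it (Principle A).
— the passengers: object of the clause headed by 'convinced'; does not c-command the reflexive — cannot bind it (Principle A).
— the recruits' relatives: subject of the matrix clause; c-commands the reflexive within its binding domain — allowed (Principle A).
— the surgeons: possessor inside the subject DP of the clause headed by 'praised'; does not c-command the reflexive — cannot bind it (Principle A).
— the surgeons' advisors: subject of the clause headed by 'praised'; does not c-command the reflexive — cannot bind it (Principle A).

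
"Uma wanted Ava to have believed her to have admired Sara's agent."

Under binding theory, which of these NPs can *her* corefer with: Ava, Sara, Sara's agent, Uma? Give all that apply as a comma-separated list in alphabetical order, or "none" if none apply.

*her* is a pronoun; Principle B requires it to be free in its binding domain — the clause headed by 'believed'.
— Ava: subject of the clause headed by 'believed'; c-commands the pronoun within its binding domain — blocked (Principle B).
— Sara: possessor inside the object DP of the clause headed by 'admired'; is c-commanded by the pronoun; coreference would bind this R-expression — blocked (Principle C).
— Sara's agent: object of the clause headed by 'admired'; is c-commanded by the pronoun; coreference would bind this R-expression — blocked (Principle C).
— Uma: subject of the matrix clause; c-commands the pronoun but lies outside its binding domain — allowed.

Uma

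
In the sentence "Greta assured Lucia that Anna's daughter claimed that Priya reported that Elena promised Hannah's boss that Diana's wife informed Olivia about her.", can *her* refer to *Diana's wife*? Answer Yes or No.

*her* is a pronoun; Principle B requires it to be free in its binding domain — the clause headed by 'informed'.
— Diana's wife: subject of the clause headed by 'informed'; c-commands the pronoun within its binding domain — blocked (Principle B).

No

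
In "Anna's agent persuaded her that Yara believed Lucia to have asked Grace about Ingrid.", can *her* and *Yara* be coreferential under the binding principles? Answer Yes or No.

No

*Yara* is an R-expression; Principle C requires it to be free (not bound by any c-commanding expression).
— her: object of the matrix clause; the pronoun c-commands the R-expression — coreference blocked (Principle C).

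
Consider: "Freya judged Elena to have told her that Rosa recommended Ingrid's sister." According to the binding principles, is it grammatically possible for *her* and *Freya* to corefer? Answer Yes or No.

*her* is a pronoun; Principle B requires it to be free in its binding domain — the clause headed by 'told'.
— Freya: subject of the matrix clause; c-commands the pronoun but lies outside its binding domain — allowed.

Yes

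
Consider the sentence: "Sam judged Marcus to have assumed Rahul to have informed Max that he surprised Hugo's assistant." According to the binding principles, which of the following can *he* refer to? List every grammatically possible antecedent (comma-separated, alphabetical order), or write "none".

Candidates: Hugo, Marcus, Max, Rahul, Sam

Marcus, Max, Rahul, Sam

*he* is a pronoun; Principle B requires it to be free in its binding domain — the clause headed by 'surprised'.
— Hugo: possessor inside the object DP of the clause headed by 'surprised'; is c-commanded by the pronoun; coreference would bind this R-expression — blocked (Principle C).
— Marcus: subject of the clause headed by 'assumed'; c-commands the pronoun but lies outside its binding domain — allowed.
— Max: object of the clause headed by 'informed'; c-commands the pronoun but lies outside its binding domain — allowed.
— Rahul: subject of the clause headed by 'informed'; c-commands the pronoun but lies outside its binding domain — allowed.
— Sam: subject of the matrix clause; c-commands the pronoun but lies outside its binding domain — allowed.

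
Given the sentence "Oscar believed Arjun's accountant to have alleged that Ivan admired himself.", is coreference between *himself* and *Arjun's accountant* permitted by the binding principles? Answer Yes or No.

No

*himself* is a reflexive; Principle A requires it to be bound within its binding domain — the clause headed by 'admired'.
— Arjun's accountant: subject of the clause headed by 'alleged'; c-commands the reflexive but lies outside its binding domain — cannot bind it (Principle A).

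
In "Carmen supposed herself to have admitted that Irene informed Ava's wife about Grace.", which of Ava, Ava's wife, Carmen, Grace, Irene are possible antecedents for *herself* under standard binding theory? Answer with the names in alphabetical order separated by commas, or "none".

Carmen

*herself* is a reflexive; Principle A requires it to be bound within its binding domain — the matrix clause.
— Ava: possessor inside the object DP of the clause headed by 'informed'; does not c-command the reflexive — cannot bind it (Principle A).
— Ava's wife: object of the clause headed by 'informed'; does not c-command the reflexive — cannot bind it (Principle A).
— Carmen: subject of the matrix clause; c-commands the reflexive within its binding domain — allowed (Principle A).
— Grace: second object of the clause headed by 'informed'; does not c-command the reflexive — cannot bind it (Principle A).
— Irene: subject of the clause headed by 'informed'; does not c-command the reflexive — cannot bind it (Principle A).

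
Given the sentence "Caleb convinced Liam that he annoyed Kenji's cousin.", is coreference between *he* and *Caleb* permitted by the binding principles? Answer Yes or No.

Yes

*he* is a pronoun; Principle B requires it to be free in its binding domain — the clause headed by 'annoyed'.
— Caleb: subject of the matrix clause; c-commands the pronoun but lies outside its binding domain — allowed.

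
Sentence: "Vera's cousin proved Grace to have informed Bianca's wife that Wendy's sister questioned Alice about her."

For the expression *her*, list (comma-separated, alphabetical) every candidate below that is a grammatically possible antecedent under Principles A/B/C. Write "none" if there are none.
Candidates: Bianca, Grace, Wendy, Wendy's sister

*her* is a pronoun; Principle B requires it to be free in its binding domain — the clause headed by 'questioned'.
— Bianca: possessor inside the object DP of the clause headed by 'informed'; does not c-command the pronoun — Principle B does not apply; allowed.
— Grace: subject of the clause headed by 'informed'; c-commands the pronoun but lies outside its binding domain — allowed.
— Wendy: possessor inside the subject DP of the clause headed by 'questioned'; does not c-command the pronoun — Principle B does not apply; allowed.
— Wendy's sister: subject of the clause headed by 'questioned'; c-commands the pronoun within its binding domain — blocked (Principle B).

Bianca, Grace, Wendy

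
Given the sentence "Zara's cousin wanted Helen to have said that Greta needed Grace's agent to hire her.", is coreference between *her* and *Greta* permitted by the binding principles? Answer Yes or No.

*her* is a pronoun; Principle B requires it to be free in its binding domain — the clause headed by 'hire'.
— Greta: subject of the clause headed by 'needed'; c-commands the pronoun but lies outside its binding domain — allowed.

Yes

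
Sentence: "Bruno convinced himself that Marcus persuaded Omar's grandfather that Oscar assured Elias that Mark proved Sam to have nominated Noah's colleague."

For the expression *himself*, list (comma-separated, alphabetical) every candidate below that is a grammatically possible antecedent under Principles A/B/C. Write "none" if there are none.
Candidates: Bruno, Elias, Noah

*himself* is a reflexive; Principle A requires it to be bound within its binding domain — the matrix clause.
— Bruno: subject of the matrix clause; c-commands the reflexive within its binding domain — allowed (Principle A).
— Elias: object of the clause headed by 'assured'; does not c-command the reflexive — cannot bind it (Principle A).
— Noah: possessor inside the object DP of the clause headed by 'nominated'; does not c-command the reflexive — cannot bind it (Principle A).

Bruno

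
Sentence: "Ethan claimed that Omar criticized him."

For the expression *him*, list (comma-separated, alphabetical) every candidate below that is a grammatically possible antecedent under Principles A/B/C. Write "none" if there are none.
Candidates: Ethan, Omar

*him* is a pronoun; Principle B requires it to be free in its binding domain — the clause headed by 'criticized'.
— Ethan: subject of the matrix clause; c-commands the pronoun but lies outside its binding domain — allowed.
— Omar: subject of the clause headed by 'criticized'; c-commands the pronoun within its binding domain — blocked (Principle B).

Ethan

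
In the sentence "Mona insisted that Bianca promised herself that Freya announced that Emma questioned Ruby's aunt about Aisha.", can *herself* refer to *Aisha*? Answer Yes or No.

*herself* is a reflexive; Principle A requires it to be bound within its binding domain — the clause headed by 'promised'.
— Aisha: second object of the clause headed by 'questioned'; does not c-command the reflexive — cannot bind it (Principle A).

No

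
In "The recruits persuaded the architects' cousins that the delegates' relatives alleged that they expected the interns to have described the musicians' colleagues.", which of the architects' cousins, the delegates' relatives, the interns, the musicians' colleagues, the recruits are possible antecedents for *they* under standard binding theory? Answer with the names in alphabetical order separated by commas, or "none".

the architects' cousins, the delegates' relatives, the recruits

*they* is a pronoun; Principle B requires it to be free in its binding domain — the clause headed by 'expected'.
— the architects' cousins: object of the matrix clause; c-commands the pronoun but lies outside its binding domain — allowed.
— the delegates' relatives: subject of the clause headed by 'alleged'; c-commands the pronoun but lies outside its binding domain — allowed.
— the interns: subject of the clause headed by 'described'; is c-commanded by the pronoun; coreference would bind this R-expression — blocked (Principle C).
— the musicians' colleagues: object of the clause headed by 'described'; is c-commanded by the pronoun; coreference would bind this R-expression — blocked (Principle C).
— the recruits: subject of the matrix clause; c-commands the pronoun but lies outside its binding domain — allowed.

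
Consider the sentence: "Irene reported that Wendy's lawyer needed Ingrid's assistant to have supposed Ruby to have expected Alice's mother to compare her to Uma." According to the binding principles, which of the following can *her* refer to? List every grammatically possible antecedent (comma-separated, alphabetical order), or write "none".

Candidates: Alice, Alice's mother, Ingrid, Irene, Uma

*her* is a pronoun; Principle B requires it to be free in its binding domain — the clause headed by 'compare'.
— Alice: possessor inside the subject DP of the clause headed by 'compare'; does not c-command the pronoun — Principle B does not apply; allowed.
— Alice's mother: subject of the clause headed by 'compare'; c-commands the pronoun within its binding domain — blocked (Principle B).
— Ingrid: possessor inside the subject DP of the clause headed by 'supposed'; does not c-command the pronoun — Principle B does not apply; allowed.
— Irene: subject of the matrix clause; c-commands the pronoun but lies outside its binding domain — allowed.
— Uma: second object of the clause headed by 'compare'; is c-commanded by the pronoun; coreference would bind this R-expression — blocked (Principle C).

Alice, Ingrid, Irene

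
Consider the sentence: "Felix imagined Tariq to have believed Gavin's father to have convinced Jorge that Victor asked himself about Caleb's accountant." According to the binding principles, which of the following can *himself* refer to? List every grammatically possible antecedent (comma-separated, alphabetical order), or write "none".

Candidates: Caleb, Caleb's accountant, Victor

*himself* is a reflexive; Principle A requires it to be bound within its binding domain — the clause headed by 'asked'.
— Caleb: possessor inside the second object DP of the clause headed by 'asked'; does not c-command the reflexive — cannot bind it (Principle A).
— Caleb's accountant: second object of the clause headed by 'asked'; does not c-command the reflexive — cannot bind it (Principle A).
— Victor: subject of the clause headed by 'asked'; c-commands the reflexive within its binding domain — allowed (Principle A).

Victor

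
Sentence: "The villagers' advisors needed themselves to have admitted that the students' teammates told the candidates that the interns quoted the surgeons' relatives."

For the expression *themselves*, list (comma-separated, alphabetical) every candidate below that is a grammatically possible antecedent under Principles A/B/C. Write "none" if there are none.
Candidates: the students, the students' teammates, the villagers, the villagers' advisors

the villagers' advisors

*themselves* is a reflexive; Principle A requires it to be bound within its binding domain — the matrix clause.
— the students: possessor inside the subject DP of the clause headed by 'told'; does not c-command the reflexive — cannot bind it (Principle A).
— the students' teammates: subject of the clause headed by 'told'; does not c-command the reflexive — cannot bind it (Principle A).
— the villagers: possessor inside the subject DP of the matrix clause; does not c-command the reflexive — cannot bind it (Principle A).
— the villagers' advisors: subject of the matrix clause; c-commands the reflexive within its binding domain — allowed (Principle A).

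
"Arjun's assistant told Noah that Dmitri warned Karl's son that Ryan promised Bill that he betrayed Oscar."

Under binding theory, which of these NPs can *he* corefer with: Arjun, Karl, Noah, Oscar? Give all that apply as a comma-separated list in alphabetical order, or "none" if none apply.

*he* is a pronoun; Principle B requires it to be free in its binding domain — the clause headed by 'betrayed'.
— Arjun: possessor inside the subject DP of the matrix clause; does not c-command the pronoun — Principle B does not apply; allowed.
— Karl: possessor inside the object DP of the clause headed by 'warned'; does not c-command the pronoun — Principle B does not apply; allowed.
— Noah: object of the matrix clause; c-commands the pronoun but lies outside its binding domain — allowed.
— Oscar: object of the clause headed by 'betrayed'; is c-commanded by the pronoun; coreference would bind this R-expression — blocked (Principle C).

Arjun, Karl, Noah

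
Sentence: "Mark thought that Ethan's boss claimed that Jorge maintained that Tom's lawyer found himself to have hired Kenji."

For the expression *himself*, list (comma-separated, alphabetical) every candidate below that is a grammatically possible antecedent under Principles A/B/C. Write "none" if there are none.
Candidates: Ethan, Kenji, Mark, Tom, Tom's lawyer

*himself* is a reflexive; Principle A requires it to be bound within its binding domain — the clause headed by 'found'.
— Ethan: possessor inside the subject DP of the clause headed by 'claimed'; does not c-command the reflexive — cannot bind it (Principle A).
— Kenji: object of the clause headed by 'hired'; does not c-command the reflexive — cannot bind it (Principle A).
— Mark: subject of the matrix clause; c-commands the reflexive but lies outside its binding domain — cannot bind it (Principle A).
— Tom: possessor inside the subject DP of the clause headed by 'found'; does not c-command the reflexive — cannot bind it (Principle A).
— Tom's lawyer: subject of the clause headed by 'found'; c-commands the reflexive within its binding domain — allowed (Principle A).

Tom's lawyer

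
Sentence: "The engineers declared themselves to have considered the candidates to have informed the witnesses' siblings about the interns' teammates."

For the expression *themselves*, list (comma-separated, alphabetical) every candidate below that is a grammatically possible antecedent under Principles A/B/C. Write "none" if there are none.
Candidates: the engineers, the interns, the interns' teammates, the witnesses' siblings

*themselves* is a reflexive; Principle A requires it to be bound within its binding domain — the matrix clause.
— the engineers: subject of the matrix clause; c-commands the reflexive within its binding domain — allowed (Principle A).
— the interns: possessor inside the second object DP of the clause headed by 'informed'; does not c-command the reflexive — cannot bind it (Principle A).
— the interns' teammates: second object of the clause headed by 'informed'; does not c-command the reflexive — cannot bind it (Principle A).
— the witnesses' siblings: object of the clause headed by 'informed'; does not c-command the reflexive — cannot bind it (Principle A).

the engineers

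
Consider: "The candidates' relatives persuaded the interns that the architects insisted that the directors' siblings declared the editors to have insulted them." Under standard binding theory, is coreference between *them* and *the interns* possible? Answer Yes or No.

Yes

*the interns* is an R-expression; Principle C requires it to be free (not bound by any c-commanding expression).
— them: object of the clause headed by 'insulted'; the pronoun does not c-command the R-expression — coreference allowed.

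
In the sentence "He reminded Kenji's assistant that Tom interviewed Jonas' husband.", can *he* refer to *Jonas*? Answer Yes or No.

No

*he* is a pronoun; Principle B requires it to be free in its binding domain — the matrix clause.
— Jonas: possessor inside the object DP of the clause headed by 'interviewed'; is c-commanded by the pronoun; coreference would bind this R-expression — blocked (Principle C).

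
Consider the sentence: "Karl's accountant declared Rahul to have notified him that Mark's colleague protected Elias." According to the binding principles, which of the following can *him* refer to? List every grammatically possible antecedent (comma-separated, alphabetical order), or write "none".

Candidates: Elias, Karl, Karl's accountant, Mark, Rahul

Karl, Karl's accountant

*him* is a pronoun; Principle B requires it to be free in its binding domain — the clause headed by 'notified'.
— Elias: object of the clause headed by 'protected'; is c-commanded by the pronoun; coreference would bind this R-expression — blocked (Principle C).
— Karl: possessor inside the subject DP of the matrix clause; does not c-command the pronoun — Principle B does not apply; allowed.
— Karl's accountant: subject of the matrix clause; c-commands the pronoun but lies outside its binding domain — allowed.
— Mark: possessor inside the subject DP of the clause headed by 'protected'; is c-commanded by the pronoun; coreference would bind this R-expression — blocked (Principle C).
— Rahul: subject of the clause headed by 'notified'; c-commands the pronoun within its binding domain — blocked (Principle B).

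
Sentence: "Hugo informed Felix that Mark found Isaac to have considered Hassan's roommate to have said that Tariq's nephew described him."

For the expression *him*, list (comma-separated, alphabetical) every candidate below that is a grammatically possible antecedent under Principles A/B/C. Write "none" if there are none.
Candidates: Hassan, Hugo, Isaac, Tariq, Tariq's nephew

*him* is a pronoun; Principle B requires it to be free in its binding domain — the clause headed by 'described'.
— Hassan: possessor inside the subject DP of the clause headed by 'said'; does not c-command the pronoun — Principle B does not apply; allowed.
— Hugo: subject of the matrix clause; c-commands the pronoun but lies outside its binding domain — allowed.
— Isaac: subject of the clause headed by 'considered'; c-commands the pronoun but lies outside its binding domain — allowed.
— Tariq: possessor inside the subject DP of the clause headed by 'described'; does not c-command the pronoun — Principle B does not apply; allowed.
— Tariq's nephew: subject of the clause headed by 'described'; c-commands the pronoun within its binding domain — blocked (Principle B).

Hassan, Hugo, Isaac, Tariq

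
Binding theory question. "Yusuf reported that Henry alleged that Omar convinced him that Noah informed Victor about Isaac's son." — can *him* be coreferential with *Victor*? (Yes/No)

*him* is a pronoun; Principle B requires it to be free in its binding domain — the clause headed by 'convinced'.
— Victor: object of the clause headed by 'informed'; is c-commanded by the pronoun; coreference would bind this R-expression — blocked (Principle C).

No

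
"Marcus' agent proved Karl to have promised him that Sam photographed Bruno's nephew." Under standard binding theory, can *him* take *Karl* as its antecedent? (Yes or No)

*him* is a pronoun; Principle B requires it to be free in its binding domain — the clause headed by 'promised'.
— Karl: subject of the clause headed by 'promised'; c-commands the pronoun within its binding domain — blocked (Principle B).

No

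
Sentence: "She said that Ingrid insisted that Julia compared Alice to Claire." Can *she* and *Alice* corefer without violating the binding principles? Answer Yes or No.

*Alice* is an R-expression; Principle C requires it to be free (not bound by any c-commanding expression).
— she: subject of the matrix clause; the pronoun c-commands the R-expression — coreference blocked (Principle C).

No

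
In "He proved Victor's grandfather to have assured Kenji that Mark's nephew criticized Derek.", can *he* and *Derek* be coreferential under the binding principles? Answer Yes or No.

*Derek* is an R-expression; Principle C requires it to be free (not bound by any c-commanding expression).
— he: subject of the matrix clause; the pronoun c-commands the R-expression — coreference blocked (Principle C).

No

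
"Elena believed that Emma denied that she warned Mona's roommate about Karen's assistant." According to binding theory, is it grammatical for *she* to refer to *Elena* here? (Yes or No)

*Elena* is an R-expression; Principle C requires it to be free (not bound by any c-commanding expression).
— she: subject of the clause headed by 'warned'; the pronoun does not c-command the R-expression — coreference allowed.

Yes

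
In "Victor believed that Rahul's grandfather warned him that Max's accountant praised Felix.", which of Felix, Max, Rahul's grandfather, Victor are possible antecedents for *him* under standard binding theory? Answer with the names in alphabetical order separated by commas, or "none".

*him* is a pronoun; Principle B requires it to be free in its binding domain — the clause headed by 'warned'.
— Felix: object of the clause headed by 'praised'; is c-commanded by the pronoun; coreference would bind this R-expression — blocked (Principle C).
— Max: possessor inside the subject DP of the clause headed by 'praised'; is c-commanded by the pronoun; coreference would bind this R-expression — blocked (Principle C).
— Rahul's grandfather: subject of the clause headed by 'warned'; c-commands the pronoun within its binding domain — blocked (Principle B).
— Victor: subject of the matrix clause; c-commands the pronoun but lies outside its binding domain — allowed.

Victor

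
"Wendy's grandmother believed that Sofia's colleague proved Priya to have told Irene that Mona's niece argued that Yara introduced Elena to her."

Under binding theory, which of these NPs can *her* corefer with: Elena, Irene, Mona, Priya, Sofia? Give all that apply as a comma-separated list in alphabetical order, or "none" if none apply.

Irene, Mona, Priya, Sofia

*her* is a pronoun; Principle B requires it to be free in its binding domain — the clause headed by 'introduced'.
— Elena: object of the clause headed by 'introduced'; c-commands the pronoun within its binding domain — blocked (Principle B).
— Irene: object of the clause headed by 'told'; c-commands the pronoun but lies outside its binding domain — allowed.
— Mona: possessor inside the subject DP of the clause headed by 'argued'; does not c-command the pronoun — Principle B does not apply; allowed.
— Priya: subject of the clause headed by 'told'; c-commands the pronoun but lies outside its binding domain — allowed.
— Sofia: possessor inside the subject DP of the clause headed by 'proved'; does not c-command the pronoun — Principle B does not apply; allowed.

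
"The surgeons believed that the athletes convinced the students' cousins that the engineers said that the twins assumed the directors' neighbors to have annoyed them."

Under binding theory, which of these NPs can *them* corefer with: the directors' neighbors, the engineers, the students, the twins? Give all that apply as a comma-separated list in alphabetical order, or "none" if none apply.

the engineers, the students, the twins

*them* is a pronoun; Principle B requires it to be free in its binding domain — the clause headed by 'annoyed'.
— the directors' neighbors: subject of the clause headed by 'annoyed'; c-commands the pronoun within its binding domain — blocked (Principle B).
— the engineers: subject of the clause headed by 'said'; c-commands the pronoun but lies outside its binding domain — allowed.
— the students: possessor inside the object DP of the clause headed by 'convinced'; does not c-command the pronoun — Principle B does not apply; allowed.
— the twins: subject of the clause headed by 'assumed'; c-commands the pronoun but lies outside its binding domain — allowed.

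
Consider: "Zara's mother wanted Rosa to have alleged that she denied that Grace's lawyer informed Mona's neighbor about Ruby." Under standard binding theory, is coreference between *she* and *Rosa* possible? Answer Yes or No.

Yes

*Rosa* is an R-expression; Principle C requires it to be free (not bound by any c-commanding expression).
— she: subject of the clause headed by 'denied'; the pronoun does not c-command the R-expression — coreference allowed.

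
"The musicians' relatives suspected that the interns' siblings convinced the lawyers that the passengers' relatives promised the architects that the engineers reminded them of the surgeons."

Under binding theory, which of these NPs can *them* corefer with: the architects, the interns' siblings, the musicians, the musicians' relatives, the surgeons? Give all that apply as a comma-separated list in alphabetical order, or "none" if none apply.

*them* is a pronoun; Principle B requires it to be free in its binding domain — the clause headed by 'reminded'.
— the architects: object of the clause headed by 'promised'; c-commands the pronoun but lies outside its binding domain — allowed.
— the interns' siblings: subject of the clause headed by 'convinced'; c-commands the pronoun but lies outside its binding domain — allowed.
— the musicians: possessor inside the subject DP of the matrix clause; does not c-command the pronoun — Principle B does not apply; allowed.
— the musicians' relatives: subject of the matrix clause; c-commands the pronoun but lies outside its binding domain — allowed.
— the surgeons: second object of the clause headed by 'reminded'; is c-commanded by the pronoun; coreference would bind this R-expression — blocked (Principle C).

the architects, the interns' siblings, the musicians, the musicians' relatives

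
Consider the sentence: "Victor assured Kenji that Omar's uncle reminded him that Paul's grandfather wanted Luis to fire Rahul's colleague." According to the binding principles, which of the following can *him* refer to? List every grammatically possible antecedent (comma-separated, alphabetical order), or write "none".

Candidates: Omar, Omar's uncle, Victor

*him* is a pronoun; Principle B requires it to be free in its binding domain — the clause headed by 'reminded'.
— Omar: possessor inside the subject DP of the clause headed by 'reminded'; does not c-command the pronoun — Principle B does not apply; allowed.
— Omar's uncle: subject of the clause headed by 'reminded'; c-commands the pronoun within its binding domain — blocked (Principle B).
— Victor: subject of the matrix clause; c-commands the pronoun but lies outside its binding domain — allowed.

Omar, Victor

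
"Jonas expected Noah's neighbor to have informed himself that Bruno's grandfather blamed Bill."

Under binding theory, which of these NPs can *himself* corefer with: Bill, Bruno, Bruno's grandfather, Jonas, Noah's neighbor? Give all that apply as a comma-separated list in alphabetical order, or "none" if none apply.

Noah's neighbor

*himself* is a reflexive; Principle A requires it to be bound within its binding domain — the clause headed by 'informed'.
— Bill: object of the clause headed by 'blamed'; does not c-command the reflexive — cannot bind it (Principle A).
— Bruno: possessor inside the subject DP of the clause headed by 'blamed'; does not c-command the reflexive — cannot bind it (Principle A).
— Bruno's grandfather: subject of the clause headed by 'blamed'; does not c-command the reflexive — cannot bind it (Principle A).
— Jonas: subject of the matrix clause; c-commands the reflexive but lies outside its binding domain — cannot bind it (Principle A).
— Noah's neighbor: subject of the clause headed by 'informed'; c-commands the reflexive within its binding domain — allowed (Principle A).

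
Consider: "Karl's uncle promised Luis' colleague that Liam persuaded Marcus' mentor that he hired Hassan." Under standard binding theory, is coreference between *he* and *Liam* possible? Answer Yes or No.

*Liam* is an R-expression; Principle C requires it to be free (not bound by any c-commanding expression).
— he: subject of the clause headed by 'hired'; the pronoun does not c-command the R-expression — coreference allowed.

Yes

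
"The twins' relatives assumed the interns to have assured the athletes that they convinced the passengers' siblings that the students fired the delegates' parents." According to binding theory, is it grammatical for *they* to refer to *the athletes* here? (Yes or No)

Yes

*the athletes* is an R-expression; Principle C requires it to be free (not bound by any c-commanding expression).
— they: subject of the clause headed by 'convinced'; the pronoun does not c-command the R-expression — coreference allowed.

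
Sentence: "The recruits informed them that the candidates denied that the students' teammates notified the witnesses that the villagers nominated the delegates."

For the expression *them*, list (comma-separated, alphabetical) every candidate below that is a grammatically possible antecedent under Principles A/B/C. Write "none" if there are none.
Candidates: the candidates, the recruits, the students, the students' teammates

none

*them* is a pronoun; Principle B requires it to be free in its binding domain — the matrix clause.
— the candidates: subject of the clause headed by 'denied'; is c-commanded by the pronoun; coreference would bind this R-expression — blocked (Principle C).
— the recruits: subject of the matrix clause; c-commands the pronoun within its binding domain — blocked (Principle B).
— the students: possessor inside the subject DP of the clause headed by 'notified'; is c-commanded by the pronoun; coreference would bind this R-expression — blocked (Principle C).
— the students' teammates: subject of the clause headed by 'notified'; is c-commanded by the pronoun; coreference would bind this R-expression — blocked (Principle C).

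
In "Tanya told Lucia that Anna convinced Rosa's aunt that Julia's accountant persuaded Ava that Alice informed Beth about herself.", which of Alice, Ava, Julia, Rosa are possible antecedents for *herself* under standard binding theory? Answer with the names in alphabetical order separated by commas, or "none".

*herself* is a reflexive; Principle A requires it to be bound within its binding domain — the clause headed by 'informed'.
— Alice: subject of the clause headed by 'informed'; c-commands the reflexive within its binding domain — allowed (Principle A).
— Ava: object of the clause headed by 'persuaded'; c-commands the reflexive but lies outside its binding domain — cannot bind it (Principle A).
— Julia: possessor inside the subject DP of the clause headed by 'persuaded'; does not c-command the reflexive — cannot bind it (Principle A).
— Rosa: possessor inside the object DP of the clause headed by 'convinced'; does not c-command the reflexive — cannot bind it (Principle A).

Alice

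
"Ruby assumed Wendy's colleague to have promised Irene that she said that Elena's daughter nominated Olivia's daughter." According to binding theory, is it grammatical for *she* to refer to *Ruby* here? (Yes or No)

Yes

*Ruby* is an R-expression; Principle C requires it to be free (not bound by any c-commanding expression).
— she: subject of the clause headed by 'said'; the pronoun does not c-command the R-expression — coreference allowed.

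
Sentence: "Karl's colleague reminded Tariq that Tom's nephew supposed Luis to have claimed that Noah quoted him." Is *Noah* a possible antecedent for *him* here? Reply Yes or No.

*him* is a pronoun; Principle B requires it to be free in its binding domain — the clause headed by 'quoted'.
— Noah: subject of the clause headed by 'quoted'; c-commands the pronoun within its binding domain — blocked (Principle B).

No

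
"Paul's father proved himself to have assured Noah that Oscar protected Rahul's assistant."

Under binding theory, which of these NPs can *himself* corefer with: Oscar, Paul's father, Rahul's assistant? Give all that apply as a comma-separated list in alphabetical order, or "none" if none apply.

Paul's father

*himself* is a reflexive; Principle A requires it to be bound within its binding domain — the matrix clause.
— Oscar: subject of the clause headed by 'protected'; does not c-command the reflexive — cannot bind it (Principle A).
— Paul's father: subject of the matrix clause; c-commands the reflexive within its binding domain — allowed (Principle A).
— Rahul's assistant: object of the clause headed by 'protected'; does not c-command the reflexive — cannot bind it (Principle A).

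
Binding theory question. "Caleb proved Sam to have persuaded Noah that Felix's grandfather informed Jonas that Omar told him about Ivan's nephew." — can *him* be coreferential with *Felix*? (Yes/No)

*him* is a pronoun; Principle B requires it to be free in its binding domain — the clause headed by 'told'.
— Felix: possessor inside the subject DP of the clause headed by 'informed'; does not c-command the pronoun — Principle B does not apply; allowed.

Yes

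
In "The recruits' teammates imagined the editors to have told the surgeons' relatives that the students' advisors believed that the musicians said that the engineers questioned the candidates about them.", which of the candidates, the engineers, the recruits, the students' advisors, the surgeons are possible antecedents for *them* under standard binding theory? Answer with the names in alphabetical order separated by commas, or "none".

the recruits, the students' advisors, the surgeons

*them* is a pronoun; Principle B requires it to be free in its binding domain — the clause headed by 'questioned'.
— the candidates: object of the clause headed by 'questioned'; c-commands the pronoun within its binding domain — blocked (Principle B).
— the engineers: subject of the clause headed by 'questioned'; c-commands the pronoun within its binding domain — blocked (Principle B).
— the recruits: possessor inside the subject DP of the matrix clause; does not c-command the pronoun — Principle B does not apply; allowed.
— the students' advisors: subject of the clause headed by 'believed'; c-commands the pronoun but lies outside its binding domain — allowed.
— the surgeons: possessor inside the object DP of the clause headed by 'told'; does not c-command the pronoun — Principle B does not apply; allowed.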